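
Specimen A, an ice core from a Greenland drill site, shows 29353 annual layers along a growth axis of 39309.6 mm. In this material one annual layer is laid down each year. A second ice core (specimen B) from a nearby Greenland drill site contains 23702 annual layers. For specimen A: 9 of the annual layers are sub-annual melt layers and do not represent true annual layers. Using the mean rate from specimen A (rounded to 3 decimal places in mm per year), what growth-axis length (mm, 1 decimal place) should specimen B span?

31760.7 mm

Specimen A: adjusted count: 29353 − 9 = 29344 annual layers.
A: 39309.6 mm over 29344 years gives 39309.6 / 29344 ≈ 1.340 mm/year.
B's length ≈ 1.340 × 23702 = 31760.7 mm.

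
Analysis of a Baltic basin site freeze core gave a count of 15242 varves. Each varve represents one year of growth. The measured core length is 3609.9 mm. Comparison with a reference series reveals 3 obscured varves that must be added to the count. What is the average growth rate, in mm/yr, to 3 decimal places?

Adjusted count: 15242 + 3 = 15245 varves.
Mean rate = 3609.9 mm / 15245 years ≈ 0.237 mm/yr.

0.237 mm/yr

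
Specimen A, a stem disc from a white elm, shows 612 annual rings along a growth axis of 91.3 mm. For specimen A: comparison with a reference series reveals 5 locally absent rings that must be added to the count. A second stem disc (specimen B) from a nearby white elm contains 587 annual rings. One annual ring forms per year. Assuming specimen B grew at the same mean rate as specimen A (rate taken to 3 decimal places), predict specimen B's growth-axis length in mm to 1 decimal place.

Specimen A: after corrections the count is 612 + 5 = 617 annual rings.
A: 91.3 mm over 617 years gives 91.3 / 617 ≈ 0.148 mm per year.
Length of B = 0.148 × 587 = 86.9 mm.

86.9 mm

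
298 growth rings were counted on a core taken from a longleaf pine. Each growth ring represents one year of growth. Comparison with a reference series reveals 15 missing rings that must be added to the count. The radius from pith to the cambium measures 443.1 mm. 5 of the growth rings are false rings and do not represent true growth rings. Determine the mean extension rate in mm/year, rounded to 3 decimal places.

1.439 mm/year

Correcting the raw count gives 298 − 5 + 15 = 308 true growth rings.
443.1 mm over 308 years gives 443.1 / 308 ≈ 1.439 mm/year.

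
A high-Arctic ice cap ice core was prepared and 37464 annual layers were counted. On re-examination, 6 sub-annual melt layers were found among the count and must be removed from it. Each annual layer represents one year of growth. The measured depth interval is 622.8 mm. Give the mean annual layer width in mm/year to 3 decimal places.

Correcting the raw count gives 37464 − 6 = 37458 true annual layers.
Mean rate = 622.8 mm / 37458 years ≈ 0.017 mm/year.

0.017 mm/year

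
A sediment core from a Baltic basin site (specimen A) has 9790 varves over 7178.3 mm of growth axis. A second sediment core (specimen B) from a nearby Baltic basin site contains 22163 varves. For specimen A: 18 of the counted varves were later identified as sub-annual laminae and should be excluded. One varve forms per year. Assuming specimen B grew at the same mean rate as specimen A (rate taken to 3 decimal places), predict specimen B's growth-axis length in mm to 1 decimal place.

16289.8 mm

Specimen A: correcting the raw count gives 9790 − 18 = 9772 true varves.
A: 7178.3 mm over 9772 years gives 7178.3 / 9772 ≈ 0.735 mm/yr.
Length of B = 0.735 × 22163 = 16289.8 mm.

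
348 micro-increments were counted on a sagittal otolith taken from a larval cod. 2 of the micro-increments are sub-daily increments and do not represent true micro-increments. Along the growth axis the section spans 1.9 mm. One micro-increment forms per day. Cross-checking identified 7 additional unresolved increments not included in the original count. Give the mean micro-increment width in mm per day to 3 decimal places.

After corrections the count is 348 − 2 + 7 = 353 micro-increments.
1.9 mm over 353 days gives 1.9 / 353 ≈ 0.005 mm per day.

0.005 mm per day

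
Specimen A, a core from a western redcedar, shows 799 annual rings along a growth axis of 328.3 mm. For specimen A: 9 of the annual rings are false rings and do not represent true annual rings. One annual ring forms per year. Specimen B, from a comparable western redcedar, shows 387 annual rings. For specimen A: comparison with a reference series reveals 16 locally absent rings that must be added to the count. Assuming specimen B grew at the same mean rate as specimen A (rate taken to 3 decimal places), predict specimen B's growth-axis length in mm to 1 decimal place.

Specimen A: correcting the raw count gives 799 − 9 + 16 = 806 true annual rings.
A: Extension rate ≈ 328.3 / 806 = 0.407 mm per year.
Length of B = 0.407 × 387 = 157.5 mm.

157.5 mm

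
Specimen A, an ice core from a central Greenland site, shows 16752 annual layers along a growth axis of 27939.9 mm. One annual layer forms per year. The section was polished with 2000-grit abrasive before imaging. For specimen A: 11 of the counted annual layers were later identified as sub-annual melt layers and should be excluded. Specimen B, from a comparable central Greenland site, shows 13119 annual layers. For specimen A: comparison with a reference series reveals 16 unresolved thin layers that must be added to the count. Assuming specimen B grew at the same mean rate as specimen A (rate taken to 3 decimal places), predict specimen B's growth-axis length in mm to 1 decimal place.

Specimen A: after corrections the count is 16752 − 11 + 16 = 16757 annual layers.
A: Mean rate = 27939.9 mm / 16757 years ≈ 1.667 mm/yr.
Length of B = 1.667 × 13119 = 21869.4 mm.

21869.4 mm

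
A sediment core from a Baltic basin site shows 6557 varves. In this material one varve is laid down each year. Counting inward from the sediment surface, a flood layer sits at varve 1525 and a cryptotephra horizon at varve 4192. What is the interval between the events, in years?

2667 years

4192 − 1525 = 2667 varves lie between the two events.
At one varve per year, 2667 years elapsed between them.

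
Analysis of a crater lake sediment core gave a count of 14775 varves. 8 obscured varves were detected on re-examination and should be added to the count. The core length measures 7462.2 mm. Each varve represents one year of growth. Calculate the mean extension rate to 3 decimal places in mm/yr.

Adjusted count: 14775 + 8 = 14783 varves.
Extension rate ≈ 7462.2 / 14783 = 0.505 mm/yr.

0.505 mm/yr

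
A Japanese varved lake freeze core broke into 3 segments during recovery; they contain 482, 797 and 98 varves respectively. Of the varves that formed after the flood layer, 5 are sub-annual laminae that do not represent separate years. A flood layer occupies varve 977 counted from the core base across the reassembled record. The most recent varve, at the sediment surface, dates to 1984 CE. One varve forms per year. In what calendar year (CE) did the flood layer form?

Total varves = 482 + 797 + 98 = 1377.
Between varve 977 and the sediment surface there are 1377 − 977 = 400 varves.
Removing the 5 false varves leaves 400 − 5 = 395 true varves beyond the flood layer.
1984 − 395 = 1589 CE.

1589 CE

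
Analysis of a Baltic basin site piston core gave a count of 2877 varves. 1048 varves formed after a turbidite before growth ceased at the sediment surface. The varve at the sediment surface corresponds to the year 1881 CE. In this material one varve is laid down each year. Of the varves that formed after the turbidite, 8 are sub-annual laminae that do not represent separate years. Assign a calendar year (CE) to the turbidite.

841 CE

1048 varves formed after the turbidite.
Removing the 8 false varves leaves 1048 − 8 = 1040 true varves beyond the turbidite.
The varve at the sediment surface is 1881 CE, so the turbidite dates to 1881 − 1040 = 841 CE.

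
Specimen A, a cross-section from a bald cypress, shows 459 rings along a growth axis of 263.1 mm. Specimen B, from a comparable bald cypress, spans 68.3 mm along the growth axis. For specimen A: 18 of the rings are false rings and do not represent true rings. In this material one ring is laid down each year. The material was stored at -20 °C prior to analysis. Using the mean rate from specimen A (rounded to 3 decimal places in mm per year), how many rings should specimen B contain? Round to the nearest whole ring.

Specimen A: adjusted count: 459 − 18 = 441 rings.
A: Extension rate ≈ 263.1 / 441 = 0.597 mm/yr.
B spans 68.3 / 0.597 = 114.41 years ≈ 114 rings.

114 rings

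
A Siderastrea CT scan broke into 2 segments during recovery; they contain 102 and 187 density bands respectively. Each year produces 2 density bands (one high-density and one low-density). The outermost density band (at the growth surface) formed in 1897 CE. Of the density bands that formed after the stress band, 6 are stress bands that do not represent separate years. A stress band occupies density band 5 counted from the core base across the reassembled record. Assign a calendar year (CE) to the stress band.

1758 CE

Total density bands = 102 + 187 = 289.
289 − 5 = 284 density bands lie beyond the stress band toward the growth surface.
Excluding 6 false density bands: 284 − 6 = 278.
With 2 density bands per year, 278 / 2 = 139 years.
1897 − 139 = 1758 CE.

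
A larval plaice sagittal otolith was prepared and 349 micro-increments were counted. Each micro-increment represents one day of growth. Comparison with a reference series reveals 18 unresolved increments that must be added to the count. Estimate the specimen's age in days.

367 days

Adjusted count: 349 + 18 = 367 micro-increments.
With a one-to-one micro-increment periodicity this is 367 days.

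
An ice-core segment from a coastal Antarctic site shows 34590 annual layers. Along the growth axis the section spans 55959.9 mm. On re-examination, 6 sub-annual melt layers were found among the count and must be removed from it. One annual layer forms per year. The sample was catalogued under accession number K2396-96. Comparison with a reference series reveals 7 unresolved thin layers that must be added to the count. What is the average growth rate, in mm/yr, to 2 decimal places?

After corrections the count is 34590 − 6 + 7 = 34591 annual layers.
55959.9 mm over 34591 years gives 55959.9 / 34591 ≈ 1.62 mm/yr.

1.62 mm/yr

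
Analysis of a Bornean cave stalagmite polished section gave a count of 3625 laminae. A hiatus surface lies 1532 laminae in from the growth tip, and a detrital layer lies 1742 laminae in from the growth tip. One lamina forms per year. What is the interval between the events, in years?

210 years

1742 − 1532 = 210 laminae lie between the two events.
At one lamina per year, 210 years elapsed between them.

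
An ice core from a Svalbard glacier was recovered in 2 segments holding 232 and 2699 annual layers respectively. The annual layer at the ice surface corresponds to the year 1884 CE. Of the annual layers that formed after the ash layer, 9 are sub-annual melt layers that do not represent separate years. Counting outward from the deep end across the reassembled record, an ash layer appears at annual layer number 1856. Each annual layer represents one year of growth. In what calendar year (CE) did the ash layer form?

818 CE

Total annual layers = 232 + 2699 = 2931.
2931 − 1856 = 1075 annual layers lie beyond the ash layer toward the ice surface.
Removing the 9 false annual layers leaves 1075 − 9 = 1066 true annual layers beyond the ash layer.
1884 − 1066 = 818 CE.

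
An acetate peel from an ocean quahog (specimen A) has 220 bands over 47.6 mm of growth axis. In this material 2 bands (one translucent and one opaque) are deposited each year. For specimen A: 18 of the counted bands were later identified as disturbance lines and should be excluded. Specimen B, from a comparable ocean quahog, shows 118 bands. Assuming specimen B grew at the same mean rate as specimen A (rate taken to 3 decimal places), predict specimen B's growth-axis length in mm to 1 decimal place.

Specimen A: correcting the raw count gives 220 − 18 = 202 true bands.
Specimen A: 202 bands at 2 per year is 202 / 2 = 101 years.
A: Mean rate = 47.6 mm / 101 years ≈ 0.471 mm/yr.
Specimen B: dividing by 2 bands per year: 118 / 2 = 59 years. Length of B = 0.471 × 59 = 27.8 mm.

27.8 mm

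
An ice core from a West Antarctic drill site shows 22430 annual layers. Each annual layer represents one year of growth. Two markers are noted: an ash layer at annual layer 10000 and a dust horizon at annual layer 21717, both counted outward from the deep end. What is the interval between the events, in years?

21717 − 10000 = 11717 annual layers lie between the two events.
At one annual layer per year, 11717 years elapsed between them.

11717 years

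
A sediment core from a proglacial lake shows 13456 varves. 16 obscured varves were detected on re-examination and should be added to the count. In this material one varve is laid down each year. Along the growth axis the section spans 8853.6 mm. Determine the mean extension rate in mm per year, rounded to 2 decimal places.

0.66 mm per year

Correcting the raw count gives 13456 + 16 = 13472 true varves.
Mean rate = 8853.6 mm / 13472 years ≈ 0.66 mm per year.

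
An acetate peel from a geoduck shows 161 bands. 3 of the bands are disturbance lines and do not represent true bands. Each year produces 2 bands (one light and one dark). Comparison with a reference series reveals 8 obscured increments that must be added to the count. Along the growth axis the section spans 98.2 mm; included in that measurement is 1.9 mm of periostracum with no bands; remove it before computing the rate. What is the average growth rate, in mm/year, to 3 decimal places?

Adjusted count: 161 − 3 + 8 = 166 bands.
With 2 bands per year, 166 / 2 = 83 years.
Net length = 98.2 − 1.9 = 96.3 mm.
Mean rate = 96.3 mm / 83 years ≈ 1.160 mm/year.

1.160 mm/year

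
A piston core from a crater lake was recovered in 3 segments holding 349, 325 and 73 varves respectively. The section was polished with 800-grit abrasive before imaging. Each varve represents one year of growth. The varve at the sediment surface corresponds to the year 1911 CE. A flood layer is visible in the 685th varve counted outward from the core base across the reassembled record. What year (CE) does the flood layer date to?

1849 CE

Total varves = 349 + 325 + 73 = 747.
747 − 685 = 62 varves lie beyond the flood layer toward the sediment surface.
Counting back 62 years from 1911 CE places the flood layer in 1911 − 62 = 1849 CE.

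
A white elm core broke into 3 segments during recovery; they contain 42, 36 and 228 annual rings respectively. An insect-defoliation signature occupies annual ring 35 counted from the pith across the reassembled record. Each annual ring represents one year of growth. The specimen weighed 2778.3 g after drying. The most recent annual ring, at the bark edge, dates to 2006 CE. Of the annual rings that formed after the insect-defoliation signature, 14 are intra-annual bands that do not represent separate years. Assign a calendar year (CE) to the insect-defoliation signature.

1749 CE

Total annual rings = 42 + 36 + 228 = 306.
306 − 35 = 271 annual rings lie beyond the insect-defoliation signature toward the bark edge.
271 − 14 false = 257 true annual rings after the insect-defoliation signature.
Counting back 257 years from 2006 CE places the insect-defoliation signature in 2006 − 257 = 1749 CE.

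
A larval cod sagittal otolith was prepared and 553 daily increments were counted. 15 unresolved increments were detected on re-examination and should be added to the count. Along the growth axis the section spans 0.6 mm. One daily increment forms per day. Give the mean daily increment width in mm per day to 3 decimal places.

Adjusted count: 553 + 15 = 568 daily increments.
0.6 mm over 568 days gives 0.6 / 568 ≈ 0.001 mm per day.

0.001 mm per day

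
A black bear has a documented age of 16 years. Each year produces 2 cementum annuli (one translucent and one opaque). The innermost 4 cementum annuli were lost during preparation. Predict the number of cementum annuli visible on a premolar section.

28 cementum annuli

16 years at 2 cementum annuli per year gives 16 × 2 = 32 cementum annuli.
32 − 4 missed = 28 cementum annuli expected in the prepared section.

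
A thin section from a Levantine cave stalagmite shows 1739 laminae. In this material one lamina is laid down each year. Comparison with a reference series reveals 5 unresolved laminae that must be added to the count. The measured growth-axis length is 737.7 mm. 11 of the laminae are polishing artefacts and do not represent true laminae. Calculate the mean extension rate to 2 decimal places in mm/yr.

0.43 mm/yr

Adjusted count: 1739 − 11 + 5 = 1733 laminae.
737.7 mm over 1733 years gives 737.7 / 1733 ≈ 0.43 mm/yr.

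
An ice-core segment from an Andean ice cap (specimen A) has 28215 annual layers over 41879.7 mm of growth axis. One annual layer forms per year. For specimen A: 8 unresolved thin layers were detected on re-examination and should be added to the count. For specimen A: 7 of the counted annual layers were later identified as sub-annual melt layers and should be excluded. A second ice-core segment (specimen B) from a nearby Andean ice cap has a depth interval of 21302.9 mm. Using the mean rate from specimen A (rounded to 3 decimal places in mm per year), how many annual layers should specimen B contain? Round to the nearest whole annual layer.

14355 annual layers

Specimen A: true annual layer count = 28215 − 7 + 8 = 28216.
A: Extension rate ≈ 41879.7 / 28216 = 1.484 mm/yr.
For B, 21302.9 / 1.484 = 14355.05 years ≈ 14355 annual layers.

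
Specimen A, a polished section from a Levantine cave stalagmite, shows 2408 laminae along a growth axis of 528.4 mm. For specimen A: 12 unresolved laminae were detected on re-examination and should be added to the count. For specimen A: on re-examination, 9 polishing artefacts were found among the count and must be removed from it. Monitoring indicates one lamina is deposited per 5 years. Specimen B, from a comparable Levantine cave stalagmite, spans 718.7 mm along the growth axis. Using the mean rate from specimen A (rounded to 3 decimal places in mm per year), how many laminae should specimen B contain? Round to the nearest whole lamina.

3267 laminae

Specimen A: adjusted count: 2408 − 9 + 12 = 2411 laminae.
Specimen A: multiplying by 5 years per lamina: 2411 × 5 = 12055 years.
A: Extension rate ≈ 528.4 / 12055 = 0.044 mm/year.
B spans 718.7 / 0.044 = 16334.09 years; at 5 years per lamina that is 16334.09 / 5 ≈ 3267 laminae.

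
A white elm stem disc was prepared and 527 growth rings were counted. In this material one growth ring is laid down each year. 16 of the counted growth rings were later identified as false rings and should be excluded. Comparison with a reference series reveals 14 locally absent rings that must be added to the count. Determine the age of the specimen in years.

525 yr

After corrections the count is 527 − 16 + 14 = 525 growth rings.
One growth ring per year makes the duration 525 years.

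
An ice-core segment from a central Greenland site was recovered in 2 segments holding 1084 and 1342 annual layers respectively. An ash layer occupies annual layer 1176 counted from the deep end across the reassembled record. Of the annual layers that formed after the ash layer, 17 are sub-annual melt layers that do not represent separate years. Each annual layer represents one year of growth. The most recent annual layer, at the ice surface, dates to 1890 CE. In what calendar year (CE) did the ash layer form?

657 CE

Total annual layers = 1084 + 1342 = 2426.
Between annual layer 1176 and the ice surface there are 2426 − 1176 = 1250 annual layers.
1250 − 17 false = 1233 true annual layers after the ash layer.
1890 − 1233 = 657 CE.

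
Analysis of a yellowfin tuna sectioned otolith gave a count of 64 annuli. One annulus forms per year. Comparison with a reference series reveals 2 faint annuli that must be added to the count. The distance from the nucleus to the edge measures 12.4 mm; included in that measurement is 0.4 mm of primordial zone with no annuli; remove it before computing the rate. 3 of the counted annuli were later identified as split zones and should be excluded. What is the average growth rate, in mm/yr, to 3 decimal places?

0.190 mm/yr

Adjusted count: 64 − 3 + 2 = 63 annuli.
The growth record spans 12.4 − 0.4 = 12.0 mm.
Extension rate ≈ 12.0 / 63 = 0.190 mm/yr.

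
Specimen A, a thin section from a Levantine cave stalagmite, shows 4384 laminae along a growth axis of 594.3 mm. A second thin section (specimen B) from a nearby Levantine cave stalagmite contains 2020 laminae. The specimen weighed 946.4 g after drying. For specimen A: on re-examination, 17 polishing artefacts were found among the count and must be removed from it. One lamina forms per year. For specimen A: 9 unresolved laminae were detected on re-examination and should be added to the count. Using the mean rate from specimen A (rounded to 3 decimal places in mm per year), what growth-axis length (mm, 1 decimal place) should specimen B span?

274.7 mm

Specimen A: true lamina count = 4384 − 17 + 9 = 4376.
A: Mean rate = 594.3 mm / 4376 years ≈ 0.136 mm per year.
For B, 0.136 mm/year × 2020 years = 274.7 mm.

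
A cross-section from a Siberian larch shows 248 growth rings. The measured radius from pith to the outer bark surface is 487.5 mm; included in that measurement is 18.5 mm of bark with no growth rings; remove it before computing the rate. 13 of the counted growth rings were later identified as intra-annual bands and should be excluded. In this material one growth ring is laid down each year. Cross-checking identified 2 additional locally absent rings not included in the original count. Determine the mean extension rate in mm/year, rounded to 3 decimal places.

1.979 mm/year

Correcting the raw count gives 248 − 13 + 2 = 237 true growth rings.
Removing the 18.5 mm offcut leaves 487.5 − 18.5 = 469.0 mm.
469.0 mm over 237 years gives 469.0 / 237 ≈ 1.979 mm/year.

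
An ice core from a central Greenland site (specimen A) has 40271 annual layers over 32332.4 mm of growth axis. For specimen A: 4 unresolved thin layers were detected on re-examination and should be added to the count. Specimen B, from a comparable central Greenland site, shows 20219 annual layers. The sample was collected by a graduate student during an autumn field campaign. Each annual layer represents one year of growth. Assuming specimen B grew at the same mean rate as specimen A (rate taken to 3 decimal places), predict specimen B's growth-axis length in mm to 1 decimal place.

16235.9 mm

Specimen A: after corrections the count is 40271 + 4 = 40275 annual layers.
A: Mean rate = 32332.4 mm / 40275 years ≈ 0.803 mm/yr.
For B, 0.803 mm/year × 20219 years = 16235.9 mm.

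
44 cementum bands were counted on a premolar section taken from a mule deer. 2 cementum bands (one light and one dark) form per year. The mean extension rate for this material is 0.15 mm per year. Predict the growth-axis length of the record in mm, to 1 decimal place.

3.3 mm

Dividing by 2 cementum bands per year: 44 / 2 = 22 years.
Length ≈ 0.15 × 22 = 3.3 mm.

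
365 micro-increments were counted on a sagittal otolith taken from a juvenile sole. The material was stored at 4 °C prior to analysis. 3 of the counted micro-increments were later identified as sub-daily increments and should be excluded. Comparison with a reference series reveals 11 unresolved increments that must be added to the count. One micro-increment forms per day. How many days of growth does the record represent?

Adjusted count: 365 − 3 + 11 = 373 micro-increments.
With a one-to-one micro-increment periodicity this is 373 days.

373 d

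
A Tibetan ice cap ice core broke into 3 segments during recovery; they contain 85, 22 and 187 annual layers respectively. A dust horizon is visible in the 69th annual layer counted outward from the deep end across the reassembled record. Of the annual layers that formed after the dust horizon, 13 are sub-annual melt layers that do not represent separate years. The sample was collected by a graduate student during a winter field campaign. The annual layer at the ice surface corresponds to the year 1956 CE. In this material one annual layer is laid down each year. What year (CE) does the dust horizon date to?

1744 CE

Total annual layers = 85 + 22 + 187 = 294.
Between annual layer 69 and the ice surface there are 294 − 69 = 225 annual layers.
Excluding 13 false annual layers: 225 − 13 = 212.
Counting back 212 years from 1956 CE places the dust horizon in 1956 − 212 = 1744 CE.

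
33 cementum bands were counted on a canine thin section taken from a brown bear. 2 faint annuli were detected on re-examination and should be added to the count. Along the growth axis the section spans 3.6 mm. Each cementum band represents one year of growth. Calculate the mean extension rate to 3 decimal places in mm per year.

Adjusted count: 33 + 2 = 35 cementum bands.
Mean rate = 3.6 mm / 35 years ≈ 0.103 mm per year.

0.103 mm per year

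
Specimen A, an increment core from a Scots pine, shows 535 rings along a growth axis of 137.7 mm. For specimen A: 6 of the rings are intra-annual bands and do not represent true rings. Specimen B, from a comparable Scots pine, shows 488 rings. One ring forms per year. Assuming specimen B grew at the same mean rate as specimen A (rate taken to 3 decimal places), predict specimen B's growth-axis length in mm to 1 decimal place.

126.9 mm

Specimen A: correcting the raw count gives 535 − 6 = 529 true rings.
A: Extension rate ≈ 137.7 / 529 = 0.260 mm/year.
B's length ≈ 0.260 × 488 = 126.9 mm.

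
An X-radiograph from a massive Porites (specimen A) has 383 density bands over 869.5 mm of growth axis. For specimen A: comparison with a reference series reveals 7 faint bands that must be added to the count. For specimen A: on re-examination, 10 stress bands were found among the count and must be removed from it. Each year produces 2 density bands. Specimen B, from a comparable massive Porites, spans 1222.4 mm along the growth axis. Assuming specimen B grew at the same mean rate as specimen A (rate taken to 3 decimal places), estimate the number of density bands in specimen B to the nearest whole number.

Specimen A: adjusted count: 383 − 10 + 7 = 380 density bands.
Specimen A: 380 density bands at 2 per year is 380 / 2 = 190 years.
A: 869.5 mm over 190 years gives 869.5 / 190 ≈ 4.576 mm/yr.
For B, 1222.4 / 4.576 = 267.13 years; at 2 density bands per year that is 267.13 × 2 ≈ 534 density bands.

534 density bands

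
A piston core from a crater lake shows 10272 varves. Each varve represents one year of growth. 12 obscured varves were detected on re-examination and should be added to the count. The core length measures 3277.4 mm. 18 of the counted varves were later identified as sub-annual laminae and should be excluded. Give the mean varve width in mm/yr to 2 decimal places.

Correcting the raw count gives 10272 − 18 + 12 = 10266 true varves.
Mean rate = 3277.4 mm / 10266 years ≈ 0.32 mm/yr.

0.32 mm/yr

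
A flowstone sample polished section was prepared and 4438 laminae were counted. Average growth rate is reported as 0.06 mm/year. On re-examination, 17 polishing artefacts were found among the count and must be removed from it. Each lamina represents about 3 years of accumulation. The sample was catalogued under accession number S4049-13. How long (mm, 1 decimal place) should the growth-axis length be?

795.8 mm

After corrections the count is 4438 − 17 = 4421 laminae.
At 3 years per lamina, 4421 × 3 = 13263 years.
Predicted length = 0.06 mm/year × 13263 years = 795.8 mm.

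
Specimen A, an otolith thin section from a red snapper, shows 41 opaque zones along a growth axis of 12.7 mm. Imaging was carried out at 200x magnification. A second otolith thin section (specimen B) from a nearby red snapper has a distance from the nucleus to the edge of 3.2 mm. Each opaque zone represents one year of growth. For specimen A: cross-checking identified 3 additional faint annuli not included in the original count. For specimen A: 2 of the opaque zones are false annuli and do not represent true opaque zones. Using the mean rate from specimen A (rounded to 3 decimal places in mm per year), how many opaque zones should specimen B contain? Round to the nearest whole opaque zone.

11 opaque zones

Specimen A: true opaque zone count = 41 − 2 + 3 = 42.
A: 12.7 mm over 42 years gives 12.7 / 42 ≈ 0.302 mm/year.
Specimen B: 3.2 mm / 0.302 mm per year = 10.60 years ≈ 11 opaque zones.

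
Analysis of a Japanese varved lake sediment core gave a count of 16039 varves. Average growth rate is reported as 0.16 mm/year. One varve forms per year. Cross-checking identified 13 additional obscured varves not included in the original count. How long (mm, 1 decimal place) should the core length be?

2568.3 mm

Adjusted count: 16039 + 13 = 16052 varves.
Length ≈ 0.16 × 16052 = 2568.3 mm.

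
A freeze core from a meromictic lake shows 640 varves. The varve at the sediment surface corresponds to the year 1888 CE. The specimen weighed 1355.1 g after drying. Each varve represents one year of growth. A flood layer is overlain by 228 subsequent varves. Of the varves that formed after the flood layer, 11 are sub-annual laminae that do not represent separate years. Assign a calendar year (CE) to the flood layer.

1671 CE

228 varves formed after the flood layer.
228 − 11 false = 217 true varves after the flood layer.
1888 − 217 = 1671 CE.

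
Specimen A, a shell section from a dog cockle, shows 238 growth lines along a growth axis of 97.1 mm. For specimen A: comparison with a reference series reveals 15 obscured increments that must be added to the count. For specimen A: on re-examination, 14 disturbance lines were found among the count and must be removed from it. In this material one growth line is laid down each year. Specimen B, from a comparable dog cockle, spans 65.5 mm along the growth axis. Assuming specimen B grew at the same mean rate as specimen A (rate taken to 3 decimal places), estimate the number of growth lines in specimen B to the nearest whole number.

Specimen A: after corrections the count is 238 − 14 + 15 = 239 growth lines.
A: 97.1 mm over 239 years gives 97.1 / 239 ≈ 0.406 mm per year.
For B, 65.5 / 0.406 = 161.33 years ≈ 161 growth lines.

161 growth lines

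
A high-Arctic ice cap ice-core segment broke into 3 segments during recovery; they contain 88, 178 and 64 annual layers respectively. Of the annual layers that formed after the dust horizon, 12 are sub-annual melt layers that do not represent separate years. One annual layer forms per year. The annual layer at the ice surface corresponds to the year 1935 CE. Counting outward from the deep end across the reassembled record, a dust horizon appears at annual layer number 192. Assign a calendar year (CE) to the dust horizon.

Total annual layers = 88 + 178 + 64 = 330.
The dust horizon sits at annual layer 192 from the deep end, so 330 − 192 = 138 annual layers formed after it.
Removing the 12 false annual layers leaves 138 − 12 = 126 true annual layers beyond the dust horizon.
Counting back 126 years from 1935 CE places the dust horizon in 1935 − 126 = 1809 CE.

1809 CE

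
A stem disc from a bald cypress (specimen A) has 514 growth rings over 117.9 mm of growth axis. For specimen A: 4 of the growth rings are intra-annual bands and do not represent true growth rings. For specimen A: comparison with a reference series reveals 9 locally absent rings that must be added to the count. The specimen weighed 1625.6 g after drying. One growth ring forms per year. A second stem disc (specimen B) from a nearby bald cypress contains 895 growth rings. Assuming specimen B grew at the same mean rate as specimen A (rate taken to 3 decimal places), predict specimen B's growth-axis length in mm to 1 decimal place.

Specimen A: after corrections the count is 514 − 4 + 9 = 519 growth rings.
A: Mean rate = 117.9 mm / 519 years ≈ 0.227 mm/yr.
Length of B = 0.227 × 895 = 203.2 mm.

203.2 mm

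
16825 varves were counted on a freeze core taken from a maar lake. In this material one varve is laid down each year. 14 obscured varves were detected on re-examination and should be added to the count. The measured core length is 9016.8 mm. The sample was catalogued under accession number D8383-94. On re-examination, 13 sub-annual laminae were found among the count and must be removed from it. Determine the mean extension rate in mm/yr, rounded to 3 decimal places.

Correcting the raw count gives 16825 − 13 + 14 = 16826 true varves.
Mean rate = 9016.8 mm / 16826 years ≈ 0.536 mm/yr.

0.536 mm/yr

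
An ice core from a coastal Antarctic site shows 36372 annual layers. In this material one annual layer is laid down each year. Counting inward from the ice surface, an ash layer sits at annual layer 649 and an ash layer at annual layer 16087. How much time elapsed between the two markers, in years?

15438 years

16087 − 649 = 15438 annual layers lie between the two events.
At one annual layer per year, 15438 years elapsed between them.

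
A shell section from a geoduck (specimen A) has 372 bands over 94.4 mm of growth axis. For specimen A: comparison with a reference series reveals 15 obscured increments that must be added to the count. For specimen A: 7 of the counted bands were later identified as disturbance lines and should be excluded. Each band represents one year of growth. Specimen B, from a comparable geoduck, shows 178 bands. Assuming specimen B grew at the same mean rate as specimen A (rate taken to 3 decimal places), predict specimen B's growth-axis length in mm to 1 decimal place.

44.1 mm

Specimen A: after corrections the count is 372 − 7 + 15 = 380 bands.
A: Extension rate ≈ 94.4 / 380 = 0.248 mm per year.
For B, 0.248 mm/year × 178 years = 44.1 mm.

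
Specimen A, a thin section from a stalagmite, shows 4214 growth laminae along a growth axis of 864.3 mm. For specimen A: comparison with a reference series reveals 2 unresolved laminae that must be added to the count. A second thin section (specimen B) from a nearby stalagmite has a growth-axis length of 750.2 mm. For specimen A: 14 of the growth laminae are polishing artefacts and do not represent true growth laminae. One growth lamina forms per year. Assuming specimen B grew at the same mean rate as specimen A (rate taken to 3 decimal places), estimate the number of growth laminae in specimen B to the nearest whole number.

3642 growth laminae

Specimen A: after corrections the count is 4214 − 14 + 2 = 4202 growth laminae.
A: Mean rate = 864.3 mm / 4202 years ≈ 0.206 mm per year.
B spans 750.2 / 0.206 = 3641.75 years ≈ 3642 growth laminae.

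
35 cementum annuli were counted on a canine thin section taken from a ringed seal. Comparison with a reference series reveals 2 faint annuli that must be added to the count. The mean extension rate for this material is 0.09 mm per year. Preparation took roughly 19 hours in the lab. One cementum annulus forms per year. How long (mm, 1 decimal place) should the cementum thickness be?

3.3 mm

Correcting the raw count gives 35 + 2 = 37 true cementum annuli.
Length ≈ 0.09 × 37 = 3.3 mm.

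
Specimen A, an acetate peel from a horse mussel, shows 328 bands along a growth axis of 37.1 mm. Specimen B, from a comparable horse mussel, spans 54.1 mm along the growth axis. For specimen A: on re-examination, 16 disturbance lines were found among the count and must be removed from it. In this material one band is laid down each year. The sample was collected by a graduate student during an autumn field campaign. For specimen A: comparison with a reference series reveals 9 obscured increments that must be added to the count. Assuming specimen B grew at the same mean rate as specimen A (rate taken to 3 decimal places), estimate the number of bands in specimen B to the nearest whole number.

466 bands

Specimen A: after corrections the count is 328 − 16 + 9 = 321 bands.
A: 37.1 mm over 321 years gives 37.1 / 321 ≈ 0.116 mm/year.
B spans 54.1 / 0.116 = 466.38 years ≈ 466 bands.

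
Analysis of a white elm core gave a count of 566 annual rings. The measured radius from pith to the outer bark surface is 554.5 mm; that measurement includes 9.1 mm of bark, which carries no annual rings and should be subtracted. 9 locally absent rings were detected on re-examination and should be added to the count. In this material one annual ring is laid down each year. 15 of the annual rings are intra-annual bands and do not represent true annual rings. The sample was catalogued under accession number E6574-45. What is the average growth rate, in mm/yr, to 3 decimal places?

Adjusted count: 566 − 15 + 9 = 560 annual rings.
Net length = 554.5 − 9.1 = 545.4 mm.
545.4 mm over 560 years gives 545.4 / 560 ≈ 0.974 mm/yr.

0.974 mm/yr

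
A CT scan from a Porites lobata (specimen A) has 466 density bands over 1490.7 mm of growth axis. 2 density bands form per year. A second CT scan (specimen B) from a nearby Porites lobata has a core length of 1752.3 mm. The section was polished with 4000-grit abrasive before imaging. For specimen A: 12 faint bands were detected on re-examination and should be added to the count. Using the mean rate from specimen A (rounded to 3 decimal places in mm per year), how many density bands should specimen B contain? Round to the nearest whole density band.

562 density bands

Specimen A: true density band count = 466 + 12 = 478.
Specimen A: dividing by 2 density bands per year: 478 / 2 = 239 years.
A: Extension rate ≈ 1490.7 / 239 = 6.237 mm/yr.
B spans 1752.3 / 6.237 = 280.95 years; at 2 density bands per year that is 280.95 × 2 ≈ 562 density bands.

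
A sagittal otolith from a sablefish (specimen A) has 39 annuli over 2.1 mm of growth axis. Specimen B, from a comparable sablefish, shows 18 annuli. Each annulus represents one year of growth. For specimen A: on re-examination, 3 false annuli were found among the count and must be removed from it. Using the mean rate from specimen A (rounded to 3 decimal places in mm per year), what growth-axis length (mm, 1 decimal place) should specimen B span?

Specimen A: true annulus count = 39 − 3 = 36.
A: Extension rate ≈ 2.1 / 36 = 0.058 mm per year.
B's length ≈ 0.058 × 18 = 1.0 mm.

1.0 mm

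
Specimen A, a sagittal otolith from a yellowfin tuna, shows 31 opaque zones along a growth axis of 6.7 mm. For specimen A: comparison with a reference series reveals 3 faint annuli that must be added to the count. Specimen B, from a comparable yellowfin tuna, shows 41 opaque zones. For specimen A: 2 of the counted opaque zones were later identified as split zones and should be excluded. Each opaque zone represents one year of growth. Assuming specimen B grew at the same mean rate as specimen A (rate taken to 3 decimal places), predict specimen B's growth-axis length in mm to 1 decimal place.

8.6 mm

Specimen A: after corrections the count is 31 − 2 + 3 = 32 opaque zones.
A: 6.7 mm over 32 years gives 6.7 / 32 ≈ 0.209 mm per year.
For B, 0.209 mm/year × 41 years = 8.6 mm.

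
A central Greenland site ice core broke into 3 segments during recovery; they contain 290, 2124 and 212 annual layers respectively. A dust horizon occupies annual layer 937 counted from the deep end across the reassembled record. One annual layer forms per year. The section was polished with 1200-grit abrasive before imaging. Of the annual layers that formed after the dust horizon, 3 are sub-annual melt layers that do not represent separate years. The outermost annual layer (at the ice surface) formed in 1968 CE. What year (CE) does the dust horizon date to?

282 CE

Total annual layers = 290 + 2124 + 212 = 2626.
Between annual layer 937 and the ice surface there are 2626 − 937 = 1689 annual layers.
Removing the 3 false annual layers leaves 1689 − 3 = 1686 true annual layers beyond the dust horizon.
1968 − 1686 = 282 CE.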